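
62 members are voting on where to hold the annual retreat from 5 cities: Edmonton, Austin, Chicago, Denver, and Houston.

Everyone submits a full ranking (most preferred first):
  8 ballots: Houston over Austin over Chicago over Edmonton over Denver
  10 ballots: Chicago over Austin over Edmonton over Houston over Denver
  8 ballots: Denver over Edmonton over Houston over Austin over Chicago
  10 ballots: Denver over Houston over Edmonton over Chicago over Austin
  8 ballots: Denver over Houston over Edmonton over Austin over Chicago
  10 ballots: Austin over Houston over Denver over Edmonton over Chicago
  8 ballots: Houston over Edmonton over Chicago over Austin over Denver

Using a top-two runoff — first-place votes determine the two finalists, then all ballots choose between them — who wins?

Houston

Round 1 first-place votes: Edmonton 0, Austin 10, Chicago 10, Denver 26, Houston 16. Denver and Houston advance.
Runoff: Denver is ranked above Houston on 26 ballots, Houston above Denver on 36.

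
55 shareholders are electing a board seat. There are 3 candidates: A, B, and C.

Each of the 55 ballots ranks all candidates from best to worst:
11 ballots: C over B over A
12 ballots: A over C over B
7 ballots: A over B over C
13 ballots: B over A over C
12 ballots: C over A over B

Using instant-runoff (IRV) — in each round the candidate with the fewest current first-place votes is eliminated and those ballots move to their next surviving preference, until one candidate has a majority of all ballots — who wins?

A

Round 1: A 19, B 13, C 23. B eliminated.
Round 2: A 32, C 23. A has a majority (≥28).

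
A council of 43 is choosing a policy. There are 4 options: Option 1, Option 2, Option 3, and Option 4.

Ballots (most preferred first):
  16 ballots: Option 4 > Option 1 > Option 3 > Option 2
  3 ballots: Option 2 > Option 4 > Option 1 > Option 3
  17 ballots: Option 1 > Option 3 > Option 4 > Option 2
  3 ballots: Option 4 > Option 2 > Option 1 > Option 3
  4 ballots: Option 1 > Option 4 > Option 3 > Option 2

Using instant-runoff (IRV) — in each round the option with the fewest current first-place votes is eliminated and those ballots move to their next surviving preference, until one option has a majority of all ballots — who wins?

Round 1: Option 1 21, Option 2 3, Option 3 0, Option 4 19. Option 3 eliminated.
Round 2: Option 1 21, Option 2 3, Option 4 19. Option 2 eliminated.
Round 3: Option 1 21, Option 4 22. Option 4 has a majority (≥22).

Option 4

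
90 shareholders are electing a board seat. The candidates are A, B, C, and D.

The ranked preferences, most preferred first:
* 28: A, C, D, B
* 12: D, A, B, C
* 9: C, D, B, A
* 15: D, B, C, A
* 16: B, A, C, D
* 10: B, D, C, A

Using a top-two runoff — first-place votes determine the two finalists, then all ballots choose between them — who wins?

Round 1 first-place votes: A 28, B 26, C 9, D 27. A and D advance.
Runoff: A is ranked above D on 44 ballots, D above A on 46.

D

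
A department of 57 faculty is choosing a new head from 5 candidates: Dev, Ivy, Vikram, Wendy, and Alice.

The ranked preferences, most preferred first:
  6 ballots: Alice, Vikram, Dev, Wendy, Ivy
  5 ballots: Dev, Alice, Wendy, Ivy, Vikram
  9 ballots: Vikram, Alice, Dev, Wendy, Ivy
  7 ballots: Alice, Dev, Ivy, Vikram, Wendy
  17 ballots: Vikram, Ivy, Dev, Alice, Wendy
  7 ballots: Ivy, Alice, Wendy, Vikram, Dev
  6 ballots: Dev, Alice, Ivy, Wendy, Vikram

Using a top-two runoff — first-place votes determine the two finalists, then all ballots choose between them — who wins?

Round 1 first-place votes: Dev 11, Ivy 7, Vikram 26, Wendy 0, Alice 13. Vikram and Alice advance.
Runoff: Vikram is ranked above Alice on 26 ballots, Alice above Vikram on 31.

Alice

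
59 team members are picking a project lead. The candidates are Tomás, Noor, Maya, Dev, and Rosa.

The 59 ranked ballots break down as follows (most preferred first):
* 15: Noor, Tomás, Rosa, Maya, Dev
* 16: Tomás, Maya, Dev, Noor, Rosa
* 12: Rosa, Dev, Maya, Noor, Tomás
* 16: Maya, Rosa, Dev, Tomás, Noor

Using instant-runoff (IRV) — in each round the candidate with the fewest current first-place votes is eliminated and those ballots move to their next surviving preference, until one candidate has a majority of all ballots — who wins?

Round 1: Tomás 16, Noor 15, Maya 16, Dev 0, Rosa 12. Dev eliminated.
Round 2: Tomás 16, Noor 15, Maya 16, Rosa 12. Rosa eliminated.
Round 3: Tomás 16, Noor 15, Maya 28. Noor eliminated.
Round 4: Tomás 31, Maya 28. Tomás has a majority (≥30).

Tomás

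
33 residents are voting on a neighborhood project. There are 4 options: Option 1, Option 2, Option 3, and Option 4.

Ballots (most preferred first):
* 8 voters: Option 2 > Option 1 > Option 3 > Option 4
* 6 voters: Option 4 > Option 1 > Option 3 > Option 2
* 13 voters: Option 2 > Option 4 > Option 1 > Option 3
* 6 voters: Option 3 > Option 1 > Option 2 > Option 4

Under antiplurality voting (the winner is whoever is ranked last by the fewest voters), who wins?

Option 1

Last-place votes: Option 1 0, Option 2 6, Option 3 13, Option 4 14.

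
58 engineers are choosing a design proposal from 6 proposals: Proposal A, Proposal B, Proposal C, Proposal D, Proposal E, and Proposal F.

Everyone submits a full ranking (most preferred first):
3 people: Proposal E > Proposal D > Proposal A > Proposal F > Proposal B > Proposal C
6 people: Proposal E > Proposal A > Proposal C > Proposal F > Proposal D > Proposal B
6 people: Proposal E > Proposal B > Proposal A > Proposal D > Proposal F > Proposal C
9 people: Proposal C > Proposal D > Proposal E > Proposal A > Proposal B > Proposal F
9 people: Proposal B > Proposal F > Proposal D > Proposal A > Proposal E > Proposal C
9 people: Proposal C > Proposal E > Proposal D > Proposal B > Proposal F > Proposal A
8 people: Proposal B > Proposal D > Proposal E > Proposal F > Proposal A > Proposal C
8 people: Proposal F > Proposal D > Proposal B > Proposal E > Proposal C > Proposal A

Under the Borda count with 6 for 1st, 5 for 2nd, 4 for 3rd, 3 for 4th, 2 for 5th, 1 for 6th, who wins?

Proposal E

Proposal A: 3×4 + 6×5 + 6×4 + 9×3 + 9×3 + 9×1 + 8×2 + 8×1 = 153
Proposal B: 3×2 + 6×1 + 6×5 + 9×2 + 9×6 + 9×3 + 8×6 + 8×4 = 221
Proposal C: 3×1 + 6×4 + 6×1 + 9×6 + 9×1 + 9×6 + 8×1 + 8×2 = 174
Proposal D: 3×5 + 6×2 + 6×3 + 9×5 + 9×4 + 9×4 + 8×5 + 8×5 = 242
Proposal E: 3×6 + 6×6 + 6×6 + 9×4 + 9×2 + 9×5 + 8×4 + 8×3 = 245
Proposal F: 3×3 + 6×3 + 6×2 + 9×1 + 9×5 + 9×2 + 8×3 + 8×6 = 183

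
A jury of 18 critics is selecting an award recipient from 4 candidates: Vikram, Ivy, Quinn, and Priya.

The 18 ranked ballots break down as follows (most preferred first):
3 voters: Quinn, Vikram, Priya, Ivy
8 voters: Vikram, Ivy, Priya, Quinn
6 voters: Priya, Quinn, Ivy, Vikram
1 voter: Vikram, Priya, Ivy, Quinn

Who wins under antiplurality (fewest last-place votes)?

Priya

Last-place votes: Vikram 6, Ivy 3, Quinn 9, Priya 0.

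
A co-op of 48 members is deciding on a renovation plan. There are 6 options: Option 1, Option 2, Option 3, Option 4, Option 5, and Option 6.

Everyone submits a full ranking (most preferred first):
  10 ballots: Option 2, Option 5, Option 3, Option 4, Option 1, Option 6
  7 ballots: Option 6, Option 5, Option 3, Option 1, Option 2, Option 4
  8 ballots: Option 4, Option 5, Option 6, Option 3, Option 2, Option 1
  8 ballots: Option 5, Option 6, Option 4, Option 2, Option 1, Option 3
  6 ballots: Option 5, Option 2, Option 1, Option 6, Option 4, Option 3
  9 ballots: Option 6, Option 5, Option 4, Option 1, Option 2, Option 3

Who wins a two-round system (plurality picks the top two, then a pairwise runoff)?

Round 1 first-place votes: Option 1 0, Option 2 10, Option 3 0, Option 4 8, Option 5 14, Option 6 16. Option 6 and Option 5 advance.
Runoff: Option 6 is ranked above Option 5 on 16 ballots, Option 5 above Option 6 on 32.

Option 5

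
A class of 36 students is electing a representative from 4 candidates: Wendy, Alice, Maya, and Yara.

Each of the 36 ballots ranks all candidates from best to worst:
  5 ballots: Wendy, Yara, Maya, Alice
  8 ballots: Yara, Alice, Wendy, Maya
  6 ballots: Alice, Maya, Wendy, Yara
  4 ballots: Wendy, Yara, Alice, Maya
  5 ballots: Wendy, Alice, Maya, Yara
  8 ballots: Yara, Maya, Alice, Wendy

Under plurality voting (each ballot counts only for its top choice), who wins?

Yara

First-place votes: Wendy 14, Alice 6, Maya 0, Yara 16.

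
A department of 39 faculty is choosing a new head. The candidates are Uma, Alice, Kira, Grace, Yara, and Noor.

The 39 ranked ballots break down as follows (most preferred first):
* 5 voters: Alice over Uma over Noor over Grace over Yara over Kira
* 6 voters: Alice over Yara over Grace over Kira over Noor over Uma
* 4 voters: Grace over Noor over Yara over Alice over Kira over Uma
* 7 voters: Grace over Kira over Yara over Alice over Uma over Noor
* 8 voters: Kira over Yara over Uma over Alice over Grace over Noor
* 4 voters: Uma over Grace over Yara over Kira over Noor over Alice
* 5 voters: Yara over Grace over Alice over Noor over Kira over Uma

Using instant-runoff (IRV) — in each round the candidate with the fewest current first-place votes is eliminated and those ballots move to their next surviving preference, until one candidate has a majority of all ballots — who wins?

Round 1: Uma 4, Alice 11, Kira 8, Grace 11, Yara 5, Noor 0. Noor eliminated.
Round 2: Uma 4, Alice 11, Kira 8, Grace 11, Yara 5. Uma eliminated.
Round 3: Alice 11, Kira 8, Grace 15, Yara 5. Yara eliminated.
Round 4: Alice 11, Kira 8, Grace 20. Grace has a majority (≥20).

Grace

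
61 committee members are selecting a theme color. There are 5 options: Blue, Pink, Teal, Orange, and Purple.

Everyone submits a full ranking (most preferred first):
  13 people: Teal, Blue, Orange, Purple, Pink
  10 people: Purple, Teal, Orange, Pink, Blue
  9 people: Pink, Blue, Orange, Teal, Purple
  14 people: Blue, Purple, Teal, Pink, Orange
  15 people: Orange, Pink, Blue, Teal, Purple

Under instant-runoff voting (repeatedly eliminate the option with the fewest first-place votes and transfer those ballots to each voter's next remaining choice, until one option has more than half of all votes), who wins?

Round 1: Blue 14, Pink 9, Teal 13, Orange 15, Purple 10. Pink eliminated.
Round 2: Blue 23, Teal 13, Orange 15, Purple 10. Purple eliminated.
Round 3: Blue 23, Teal 23, Orange 15. Orange eliminated.
Round 4: Blue 38, Teal 23. Blue has a majority (≥31).

Blue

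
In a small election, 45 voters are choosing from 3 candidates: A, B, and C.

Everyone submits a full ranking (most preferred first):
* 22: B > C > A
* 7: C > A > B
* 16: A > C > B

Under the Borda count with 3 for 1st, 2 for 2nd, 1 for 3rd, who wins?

A: 22×1 + 7×2 + 16×3 = 84
B: 22×3 + 7×1 + 16×1 = 89
C: 22×2 + 7×3 + 16×2 = 97

C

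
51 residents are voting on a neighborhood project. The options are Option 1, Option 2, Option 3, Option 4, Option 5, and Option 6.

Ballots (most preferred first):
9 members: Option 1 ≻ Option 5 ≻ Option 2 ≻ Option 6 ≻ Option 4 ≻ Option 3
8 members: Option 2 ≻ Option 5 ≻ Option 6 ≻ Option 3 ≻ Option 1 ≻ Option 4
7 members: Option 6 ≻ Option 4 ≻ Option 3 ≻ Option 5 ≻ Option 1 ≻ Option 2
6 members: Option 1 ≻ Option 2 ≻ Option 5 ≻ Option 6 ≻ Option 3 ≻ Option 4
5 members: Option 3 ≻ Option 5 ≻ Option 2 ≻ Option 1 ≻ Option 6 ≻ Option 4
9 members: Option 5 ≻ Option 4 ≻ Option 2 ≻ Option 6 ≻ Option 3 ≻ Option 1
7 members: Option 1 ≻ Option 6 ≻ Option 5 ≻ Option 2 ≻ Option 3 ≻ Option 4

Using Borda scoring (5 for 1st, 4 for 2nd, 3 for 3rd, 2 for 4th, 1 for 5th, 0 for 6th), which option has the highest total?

Option 5

Option 1: 9×5 + 8×1 + 7×1 + 6×5 + 5×2 + 9×0 + 7×5 = 135
Option 2: 9×3 + 8×5 + 7×0 + 6×4 + 5×3 + 9×3 + 7×2 = 147
Option 3: 9×0 + 8×2 + 7×3 + 6×1 + 5×5 + 9×1 + 7×1 = 84
Option 4: 9×1 + 8×0 + 7×4 + 6×0 + 5×0 + 9×4 + 7×0 = 73
Option 5: 9×4 + 8×4 + 7×2 + 6×3 + 5×4 + 9×5 + 7×3 = 186
Option 6: 9×2 + 8×3 + 7×5 + 6×2 + 5×1 + 9×2 + 7×4 = 140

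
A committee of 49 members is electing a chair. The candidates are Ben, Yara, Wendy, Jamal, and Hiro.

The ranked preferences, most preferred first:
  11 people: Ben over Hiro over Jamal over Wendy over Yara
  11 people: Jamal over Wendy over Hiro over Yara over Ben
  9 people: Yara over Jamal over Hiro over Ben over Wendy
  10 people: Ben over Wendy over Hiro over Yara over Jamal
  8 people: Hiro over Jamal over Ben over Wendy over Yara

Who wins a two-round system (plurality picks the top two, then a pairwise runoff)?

Jamal

Round 1 first-place votes: Ben 21, Yara 9, Wendy 0, Jamal 11, Hiro 8. Ben and Jamal advance.
Runoff: Ben is ranked above Jamal on 21 ballots, Jamal above Ben on 28.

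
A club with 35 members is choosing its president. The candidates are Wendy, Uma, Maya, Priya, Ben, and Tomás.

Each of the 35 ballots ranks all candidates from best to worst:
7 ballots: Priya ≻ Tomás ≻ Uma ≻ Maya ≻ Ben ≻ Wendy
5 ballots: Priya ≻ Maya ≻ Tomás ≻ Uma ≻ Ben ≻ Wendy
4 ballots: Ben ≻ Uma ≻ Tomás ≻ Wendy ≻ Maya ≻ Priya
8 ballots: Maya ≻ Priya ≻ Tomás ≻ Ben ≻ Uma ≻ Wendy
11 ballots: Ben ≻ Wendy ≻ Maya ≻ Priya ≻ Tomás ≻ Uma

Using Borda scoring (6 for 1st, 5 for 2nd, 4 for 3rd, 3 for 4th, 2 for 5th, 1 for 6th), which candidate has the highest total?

Wendy: 7×1 + 5×1 + 4×3 + 8×1 + 11×5 = 87
Uma: 7×4 + 5×3 + 4×5 + 8×2 + 11×1 = 90
Maya: 7×3 + 5×5 + 4×2 + 8×6 + 11×4 = 146
Priya: 7×6 + 5×6 + 4×1 + 8×5 + 11×3 = 149
Ben: 7×2 + 5×2 + 4×6 + 8×3 + 11×6 = 138
Tomás: 7×5 + 5×4 + 4×4 + 8×4 + 11×2 = 125

Priya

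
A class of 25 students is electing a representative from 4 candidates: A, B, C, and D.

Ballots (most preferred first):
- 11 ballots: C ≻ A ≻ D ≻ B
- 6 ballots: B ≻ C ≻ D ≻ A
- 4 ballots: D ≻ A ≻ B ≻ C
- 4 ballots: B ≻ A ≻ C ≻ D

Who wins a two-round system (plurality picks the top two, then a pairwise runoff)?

B

Round 1 first-place votes: A 0, B 10, C 11, D 4. C and B advance.
Runoff: C is ranked above B on 11 ballots, B above C on 14.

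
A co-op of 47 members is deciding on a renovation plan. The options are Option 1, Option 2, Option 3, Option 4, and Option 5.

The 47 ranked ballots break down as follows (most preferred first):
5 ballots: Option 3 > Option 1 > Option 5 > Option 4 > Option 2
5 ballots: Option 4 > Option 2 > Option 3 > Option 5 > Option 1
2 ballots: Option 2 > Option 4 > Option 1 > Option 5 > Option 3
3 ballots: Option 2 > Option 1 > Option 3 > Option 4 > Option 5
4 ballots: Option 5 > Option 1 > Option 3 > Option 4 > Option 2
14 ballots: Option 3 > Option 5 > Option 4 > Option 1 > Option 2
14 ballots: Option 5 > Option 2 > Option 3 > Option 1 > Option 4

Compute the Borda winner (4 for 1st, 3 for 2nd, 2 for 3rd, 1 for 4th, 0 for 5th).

Option 1: 5×3 + 5×0 + 2×2 + 3×3 + 4×3 + 14×1 + 14×1 = 68
Option 2: 5×0 + 5×3 + 2×4 + 3×4 + 4×0 + 14×0 + 14×3 = 77
Option 3: 5×4 + 5×2 + 2×0 + 3×2 + 4×2 + 14×4 + 14×2 = 128
Option 4: 5×1 + 5×4 + 2×3 + 3×1 + 4×1 + 14×2 + 14×0 = 66
Option 5: 5×2 + 5×1 + 2×1 + 3×0 + 4×4 + 14×3 + 14×4 = 131

Option 5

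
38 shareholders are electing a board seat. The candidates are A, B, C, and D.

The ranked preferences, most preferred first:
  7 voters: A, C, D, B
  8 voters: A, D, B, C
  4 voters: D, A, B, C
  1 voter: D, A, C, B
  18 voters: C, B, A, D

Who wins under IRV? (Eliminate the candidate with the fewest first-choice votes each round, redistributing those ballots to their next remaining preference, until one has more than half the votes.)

Round 1: A 15, B 0, C 18, D 5. B eliminated.
Round 2: A 15, C 18, D 5. D eliminated.
Round 3: A 20, C 18. A has a majority (≥20).

A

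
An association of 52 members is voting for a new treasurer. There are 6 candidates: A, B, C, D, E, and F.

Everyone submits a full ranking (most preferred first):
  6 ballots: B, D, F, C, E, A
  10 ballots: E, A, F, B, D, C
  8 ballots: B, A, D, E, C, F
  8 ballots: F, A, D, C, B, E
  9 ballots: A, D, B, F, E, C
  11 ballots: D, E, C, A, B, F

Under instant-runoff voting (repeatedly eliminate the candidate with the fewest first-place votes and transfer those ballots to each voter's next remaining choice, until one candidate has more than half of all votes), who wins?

A

Round 1: A 9, B 14, C 0, D 11, E 10, F 8. C eliminated.
Round 2: A 9, B 14, D 11, E 10, F 8. F eliminated.
Round 3: A 17, B 14, D 11, E 10. E eliminated.
Round 4: A 27, B 14, D 11. A has a majority (≥27).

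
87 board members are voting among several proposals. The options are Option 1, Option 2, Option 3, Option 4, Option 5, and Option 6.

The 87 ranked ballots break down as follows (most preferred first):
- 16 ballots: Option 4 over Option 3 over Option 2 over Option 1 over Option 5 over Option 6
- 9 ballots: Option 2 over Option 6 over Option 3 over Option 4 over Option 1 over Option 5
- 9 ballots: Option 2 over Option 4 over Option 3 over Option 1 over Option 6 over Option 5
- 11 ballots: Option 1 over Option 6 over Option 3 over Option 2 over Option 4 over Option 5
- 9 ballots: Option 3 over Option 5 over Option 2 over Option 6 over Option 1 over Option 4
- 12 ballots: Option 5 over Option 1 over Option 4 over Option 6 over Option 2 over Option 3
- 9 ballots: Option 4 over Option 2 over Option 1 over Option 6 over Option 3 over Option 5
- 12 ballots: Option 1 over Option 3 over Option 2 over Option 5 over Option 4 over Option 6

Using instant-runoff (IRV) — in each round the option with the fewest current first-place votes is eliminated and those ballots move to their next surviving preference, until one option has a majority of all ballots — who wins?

Round 1: Option 1 23, Option 2 18, Option 3 9, Option 4 25, Option 5 12, Option 6 0. Option 6 eliminated.
Round 2: Option 1 23, Option 2 18, Option 3 9, Option 4 25, Option 5 12. Option 3 eliminated.
Round 3: Option 1 23, Option 2 18, Option 4 25, Option 5 21. Option 2 eliminated.
Round 4: Option 1 23, Option 4 43, Option 5 21. Option 5 eliminated.
Round 5: Option 1 44, Option 4 43. Option 1 has a majority (≥44).

Option 1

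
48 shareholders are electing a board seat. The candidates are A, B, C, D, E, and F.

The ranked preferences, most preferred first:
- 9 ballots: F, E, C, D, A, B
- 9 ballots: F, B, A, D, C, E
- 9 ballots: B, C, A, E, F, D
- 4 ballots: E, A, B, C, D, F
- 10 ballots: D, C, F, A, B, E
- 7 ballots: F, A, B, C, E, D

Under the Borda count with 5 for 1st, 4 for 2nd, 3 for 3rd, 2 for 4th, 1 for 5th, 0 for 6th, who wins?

F

A: 9×1 + 9×3 + 9×3 + 4×4 + 10×2 + 7×4 = 127
B: 9×0 + 9×4 + 9×5 + 4×3 + 10×1 + 7×3 = 124
C: 9×3 + 9×1 + 9×4 + 4×2 + 10×4 + 7×2 = 134
D: 9×2 + 9×2 + 9×0 + 4×1 + 10×5 + 7×0 = 90
E: 9×4 + 9×0 + 9×2 + 4×5 + 10×0 + 7×1 = 81
F: 9×5 + 9×5 + 9×1 + 4×0 + 10×3 + 7×5 = 164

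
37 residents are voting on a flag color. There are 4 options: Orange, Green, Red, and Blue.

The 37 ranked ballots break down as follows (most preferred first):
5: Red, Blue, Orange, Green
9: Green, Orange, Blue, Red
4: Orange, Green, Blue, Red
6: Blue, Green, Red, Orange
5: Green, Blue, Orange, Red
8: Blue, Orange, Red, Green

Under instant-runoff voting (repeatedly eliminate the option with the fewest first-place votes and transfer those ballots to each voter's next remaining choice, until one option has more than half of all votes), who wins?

Round 1: Orange 4, Green 14, Red 5, Blue 14. Orange eliminated.
Round 2: Green 18, Red 5, Blue 14. Red eliminated.
Round 3: Green 18, Blue 19. Blue has a majority (≥19).

Blue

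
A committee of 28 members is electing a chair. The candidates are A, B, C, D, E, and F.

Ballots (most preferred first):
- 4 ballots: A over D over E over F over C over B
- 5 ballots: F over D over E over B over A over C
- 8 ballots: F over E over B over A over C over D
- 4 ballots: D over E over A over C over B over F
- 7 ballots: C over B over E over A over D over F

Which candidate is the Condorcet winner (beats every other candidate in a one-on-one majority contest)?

E vs A: 24–4
E vs B: 21–7
E vs C: 21–7
E vs D: 15–13
E vs F: 15–13
E beats every other candidate.

E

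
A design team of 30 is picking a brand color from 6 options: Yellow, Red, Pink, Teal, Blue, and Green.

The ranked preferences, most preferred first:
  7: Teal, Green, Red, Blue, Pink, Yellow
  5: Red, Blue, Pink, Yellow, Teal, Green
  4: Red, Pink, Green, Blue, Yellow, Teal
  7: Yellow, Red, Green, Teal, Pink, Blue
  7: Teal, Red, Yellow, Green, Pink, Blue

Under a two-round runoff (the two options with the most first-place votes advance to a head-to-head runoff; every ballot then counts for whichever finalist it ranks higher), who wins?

Round 1 first-place votes: Yellow 7, Red 9, Pink 0, Teal 14, Blue 0, Green 0. Teal and Red advance.
Runoff: Teal is ranked above Red on 14 ballots, Red above Teal on 16.

Red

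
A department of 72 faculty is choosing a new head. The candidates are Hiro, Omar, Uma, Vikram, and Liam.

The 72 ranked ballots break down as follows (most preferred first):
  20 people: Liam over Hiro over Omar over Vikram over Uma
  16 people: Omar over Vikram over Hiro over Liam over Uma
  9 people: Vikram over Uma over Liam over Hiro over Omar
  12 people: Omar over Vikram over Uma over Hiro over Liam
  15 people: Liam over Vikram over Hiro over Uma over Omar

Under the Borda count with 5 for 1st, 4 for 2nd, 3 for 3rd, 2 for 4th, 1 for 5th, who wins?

Vikram

Hiro: 20×4 + 16×3 + 9×2 + 12×2 + 15×3 = 215
Omar: 20×3 + 16×5 + 9×1 + 12×5 + 15×1 = 224
Uma: 20×1 + 16×1 + 9×4 + 12×3 + 15×2 = 138
Vikram: 20×2 + 16×4 + 9×5 + 12×4 + 15×4 = 257
Liam: 20×5 + 16×2 + 9×3 + 12×1 + 15×5 = 246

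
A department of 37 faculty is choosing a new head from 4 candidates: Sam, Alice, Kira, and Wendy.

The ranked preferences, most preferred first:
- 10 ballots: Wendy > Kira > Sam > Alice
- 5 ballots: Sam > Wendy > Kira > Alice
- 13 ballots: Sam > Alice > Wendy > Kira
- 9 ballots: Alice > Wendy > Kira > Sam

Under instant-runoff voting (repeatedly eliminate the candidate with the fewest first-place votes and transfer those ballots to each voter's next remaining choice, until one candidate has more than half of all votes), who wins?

Wendy

Round 1: Sam 18, Alice 9, Kira 0, Wendy 10. Kira eliminated.
Round 2: Sam 18, Alice 9, Wendy 10. Alice eliminated.
Round 3: Sam 18, Wendy 19. Wendy has a majority (≥19).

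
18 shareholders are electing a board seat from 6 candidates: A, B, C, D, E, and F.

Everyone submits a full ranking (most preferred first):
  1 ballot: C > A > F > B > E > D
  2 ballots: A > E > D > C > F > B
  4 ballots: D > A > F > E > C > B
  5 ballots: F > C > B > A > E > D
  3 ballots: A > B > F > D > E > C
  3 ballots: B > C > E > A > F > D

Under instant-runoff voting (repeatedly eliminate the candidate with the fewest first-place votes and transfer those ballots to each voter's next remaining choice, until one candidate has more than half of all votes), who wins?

A

Round 1: A 5, B 3, C 1, D 4, E 0, F 5. E eliminated.
Round 2: A 5, B 3, C 1, D 4, F 5. C eliminated.
Round 3: A 6, B 3, D 4, F 5. B eliminated.
Round 4: A 9, D 4, F 5. D eliminated.
Round 5: A 13, F 5. A has a majority (≥10).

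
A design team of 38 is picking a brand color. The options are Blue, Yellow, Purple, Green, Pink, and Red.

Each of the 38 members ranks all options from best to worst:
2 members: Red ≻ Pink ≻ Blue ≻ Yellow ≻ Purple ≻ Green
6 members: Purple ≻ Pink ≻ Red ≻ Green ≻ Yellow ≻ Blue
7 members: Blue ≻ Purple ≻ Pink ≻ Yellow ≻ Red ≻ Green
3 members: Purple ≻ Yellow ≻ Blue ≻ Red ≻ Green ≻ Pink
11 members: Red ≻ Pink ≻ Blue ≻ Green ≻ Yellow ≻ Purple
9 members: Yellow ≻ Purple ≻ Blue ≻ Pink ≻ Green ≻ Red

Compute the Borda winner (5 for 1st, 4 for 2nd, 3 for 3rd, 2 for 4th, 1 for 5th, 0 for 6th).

Pink

Blue: 2×3 + 6×0 + 7×5 + 3×3 + 11×3 + 9×3 = 110
Yellow: 2×2 + 6×1 + 7×2 + 3×4 + 11×1 + 9×5 = 92
Purple: 2×1 + 6×5 + 7×4 + 3×5 + 11×0 + 9×4 = 111
Green: 2×0 + 6×2 + 7×0 + 3×1 + 11×2 + 9×1 = 46
Pink: 2×4 + 6×4 + 7×3 + 3×0 + 11×4 + 9×2 = 115
Red: 2×5 + 6×3 + 7×1 + 3×2 + 11×5 + 9×0 = 96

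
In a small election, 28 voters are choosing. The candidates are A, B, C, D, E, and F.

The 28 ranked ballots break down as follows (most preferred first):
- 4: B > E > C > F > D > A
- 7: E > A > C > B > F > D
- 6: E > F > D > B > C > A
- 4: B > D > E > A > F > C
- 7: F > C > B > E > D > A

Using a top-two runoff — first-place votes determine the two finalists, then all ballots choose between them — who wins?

B

Round 1 first-place votes: A 0, B 8, C 0, D 0, E 13, F 7. E and B advance.
Runoff: E is ranked above B on 13 ballots, B above E on 15.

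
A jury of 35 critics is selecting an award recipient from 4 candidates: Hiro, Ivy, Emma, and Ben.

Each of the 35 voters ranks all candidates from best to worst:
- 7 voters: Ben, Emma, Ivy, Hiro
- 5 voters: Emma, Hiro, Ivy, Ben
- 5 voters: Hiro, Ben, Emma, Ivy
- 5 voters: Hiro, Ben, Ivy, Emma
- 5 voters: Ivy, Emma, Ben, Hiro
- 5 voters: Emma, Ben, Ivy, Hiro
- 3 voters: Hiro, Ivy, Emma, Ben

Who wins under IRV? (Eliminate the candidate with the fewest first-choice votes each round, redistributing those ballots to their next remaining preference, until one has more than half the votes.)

Round 1: Hiro 13, Ivy 5, Emma 10, Ben 7. Ivy eliminated.
Round 2: Hiro 13, Emma 15, Ben 7. Ben eliminated.
Round 3: Hiro 13, Emma 22. Emma has a majority (≥18).

Emma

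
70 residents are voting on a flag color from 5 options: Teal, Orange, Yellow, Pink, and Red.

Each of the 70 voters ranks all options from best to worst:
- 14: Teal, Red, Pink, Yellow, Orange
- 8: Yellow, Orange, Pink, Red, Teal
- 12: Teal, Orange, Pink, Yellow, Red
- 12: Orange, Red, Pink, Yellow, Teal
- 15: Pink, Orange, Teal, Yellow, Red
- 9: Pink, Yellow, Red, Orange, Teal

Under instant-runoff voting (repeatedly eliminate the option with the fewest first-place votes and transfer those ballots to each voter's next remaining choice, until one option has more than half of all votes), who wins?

Pink

Round 1: Teal 26, Orange 12, Yellow 8, Pink 24, Red 0. Red eliminated.
Round 2: Teal 26, Orange 12, Yellow 8, Pink 24. Yellow eliminated.
Round 3: Teal 26, Orange 20, Pink 24. Orange eliminated.
Round 4: Teal 26, Pink 44. Pink has a majority (≥36).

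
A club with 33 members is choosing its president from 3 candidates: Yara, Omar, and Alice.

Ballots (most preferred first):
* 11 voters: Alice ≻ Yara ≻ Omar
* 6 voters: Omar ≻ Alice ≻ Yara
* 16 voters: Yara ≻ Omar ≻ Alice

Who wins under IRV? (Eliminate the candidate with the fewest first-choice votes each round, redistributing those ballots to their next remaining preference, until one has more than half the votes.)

Round 1: Yara 16, Omar 6, Alice 11. Omar eliminated.
Round 2: Yara 16, Alice 17. Alice has a majority (≥17).

Alice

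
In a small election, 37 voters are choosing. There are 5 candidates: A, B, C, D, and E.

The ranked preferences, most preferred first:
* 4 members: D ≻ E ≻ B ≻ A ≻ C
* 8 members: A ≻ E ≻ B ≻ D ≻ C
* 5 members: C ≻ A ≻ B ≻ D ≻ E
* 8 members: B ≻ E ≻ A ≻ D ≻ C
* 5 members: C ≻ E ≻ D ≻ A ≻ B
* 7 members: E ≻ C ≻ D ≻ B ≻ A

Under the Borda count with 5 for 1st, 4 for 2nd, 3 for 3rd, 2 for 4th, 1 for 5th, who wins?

E

A: 4×2 + 8×5 + 5×4 + 8×3 + 5×2 + 7×1 = 109
B: 4×3 + 8×3 + 5×3 + 8×5 + 5×1 + 7×2 = 110
C: 4×1 + 8×1 + 5×5 + 8×1 + 5×5 + 7×4 = 98
D: 4×5 + 8×2 + 5×2 + 8×2 + 5×3 + 7×3 = 98
E: 4×4 + 8×4 + 5×1 + 8×4 + 5×4 + 7×5 = 140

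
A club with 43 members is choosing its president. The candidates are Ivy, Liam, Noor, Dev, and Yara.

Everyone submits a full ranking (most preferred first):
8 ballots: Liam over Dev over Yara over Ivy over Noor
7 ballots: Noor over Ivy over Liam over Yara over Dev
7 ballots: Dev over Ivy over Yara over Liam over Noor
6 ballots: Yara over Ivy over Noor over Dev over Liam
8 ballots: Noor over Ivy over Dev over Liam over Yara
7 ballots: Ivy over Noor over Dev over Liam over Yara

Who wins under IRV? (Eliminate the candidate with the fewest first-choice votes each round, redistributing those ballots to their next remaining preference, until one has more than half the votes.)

Ivy

Round 1: Ivy 7, Liam 8, Noor 15, Dev 7, Yara 6. Yara eliminated.
Round 2: Ivy 13, Liam 8, Noor 15, Dev 7. Dev eliminated.
Round 3: Ivy 20, Liam 8, Noor 15. Liam eliminated.
Round 4: Ivy 28, Noor 15. Ivy has a majority (≥22).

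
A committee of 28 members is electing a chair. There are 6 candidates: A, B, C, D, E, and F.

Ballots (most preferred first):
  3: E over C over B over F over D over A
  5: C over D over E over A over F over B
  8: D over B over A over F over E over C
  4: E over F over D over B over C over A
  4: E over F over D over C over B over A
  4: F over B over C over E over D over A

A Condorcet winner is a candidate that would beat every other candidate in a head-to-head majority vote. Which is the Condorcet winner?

E vs A: 20–8
E vs B: 16–12
E vs C: 19–9
E vs D: 15–13
E vs F: 16–12
E beats every other candidate.

E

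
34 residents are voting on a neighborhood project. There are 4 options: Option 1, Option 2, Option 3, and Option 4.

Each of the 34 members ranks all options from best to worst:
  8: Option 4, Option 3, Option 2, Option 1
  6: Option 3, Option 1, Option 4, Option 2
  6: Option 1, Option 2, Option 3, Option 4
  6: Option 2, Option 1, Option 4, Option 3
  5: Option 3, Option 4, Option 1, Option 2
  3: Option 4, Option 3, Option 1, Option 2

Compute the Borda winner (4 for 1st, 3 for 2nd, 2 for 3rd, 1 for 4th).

Option 3

Option 1: 8×1 + 6×3 + 6×4 + 6×3 + 5×2 + 3×2 = 84
Option 2: 8×2 + 6×1 + 6×3 + 6×4 + 5×1 + 3×1 = 72
Option 3: 8×3 + 6×4 + 6×2 + 6×1 + 5×4 + 3×3 = 95
Option 4: 8×4 + 6×2 + 6×1 + 6×2 + 5×3 + 3×4 = 89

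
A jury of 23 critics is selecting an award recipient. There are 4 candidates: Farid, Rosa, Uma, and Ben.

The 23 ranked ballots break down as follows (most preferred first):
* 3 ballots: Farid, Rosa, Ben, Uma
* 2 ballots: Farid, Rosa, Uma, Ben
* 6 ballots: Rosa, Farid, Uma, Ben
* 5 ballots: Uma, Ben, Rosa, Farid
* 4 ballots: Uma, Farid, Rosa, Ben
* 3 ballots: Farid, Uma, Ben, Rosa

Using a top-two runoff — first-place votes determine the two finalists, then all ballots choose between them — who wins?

Round 1 first-place votes: Farid 8, Rosa 6, Uma 9, Ben 0. Uma and Farid advance.
Runoff: Uma is ranked above Farid on 9 ballots, Farid above Uma on 14.

Farid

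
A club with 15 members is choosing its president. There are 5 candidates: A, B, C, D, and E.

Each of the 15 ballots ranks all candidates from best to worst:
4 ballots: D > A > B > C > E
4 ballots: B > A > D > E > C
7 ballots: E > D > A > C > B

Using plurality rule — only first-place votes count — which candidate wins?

First-place votes: A 0, B 4, C 0, D 4, E 7.

E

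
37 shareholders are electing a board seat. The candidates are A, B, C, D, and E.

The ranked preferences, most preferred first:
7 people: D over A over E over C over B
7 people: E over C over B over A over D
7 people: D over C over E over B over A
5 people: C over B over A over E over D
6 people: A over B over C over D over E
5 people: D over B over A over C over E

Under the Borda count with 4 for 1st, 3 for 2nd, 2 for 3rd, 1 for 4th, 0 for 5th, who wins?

C

A: 7×3 + 7×1 + 7×0 + 5×2 + 6×4 + 5×2 = 72
B: 7×0 + 7×2 + 7×1 + 5×3 + 6×3 + 5×3 = 69
C: 7×1 + 7×3 + 7×3 + 5×4 + 6×2 + 5×1 = 86
D: 7×4 + 7×0 + 7×4 + 5×0 + 6×1 + 5×4 = 82
E: 7×2 + 7×4 + 7×2 + 5×1 + 6×0 + 5×0 = 61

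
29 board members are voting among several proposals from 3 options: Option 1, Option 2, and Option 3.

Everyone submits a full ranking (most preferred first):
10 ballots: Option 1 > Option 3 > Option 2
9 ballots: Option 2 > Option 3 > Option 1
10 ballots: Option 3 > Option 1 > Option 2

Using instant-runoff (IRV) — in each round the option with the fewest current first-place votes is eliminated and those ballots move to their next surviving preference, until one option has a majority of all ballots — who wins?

Round 1: Option 1 10, Option 2 9, Option 3 10. Option 2 eliminated.
Round 2: Option 1 10, Option 3 19. Option 3 has a majority (≥15).

Option 3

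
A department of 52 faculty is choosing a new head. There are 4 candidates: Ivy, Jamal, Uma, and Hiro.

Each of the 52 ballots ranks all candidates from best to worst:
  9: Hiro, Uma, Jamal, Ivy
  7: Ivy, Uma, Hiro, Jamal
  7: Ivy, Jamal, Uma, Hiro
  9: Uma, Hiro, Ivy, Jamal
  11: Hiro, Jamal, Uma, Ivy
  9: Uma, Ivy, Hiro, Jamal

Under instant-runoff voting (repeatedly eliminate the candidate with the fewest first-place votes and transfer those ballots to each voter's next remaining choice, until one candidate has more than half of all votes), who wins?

Uma

Round 1: Ivy 14, Jamal 0, Uma 18, Hiro 20. Jamal eliminated.
Round 2: Ivy 14, Uma 18, Hiro 20. Ivy eliminated.
Round 3: Uma 32, Hiro 20. Uma has a majority (≥27).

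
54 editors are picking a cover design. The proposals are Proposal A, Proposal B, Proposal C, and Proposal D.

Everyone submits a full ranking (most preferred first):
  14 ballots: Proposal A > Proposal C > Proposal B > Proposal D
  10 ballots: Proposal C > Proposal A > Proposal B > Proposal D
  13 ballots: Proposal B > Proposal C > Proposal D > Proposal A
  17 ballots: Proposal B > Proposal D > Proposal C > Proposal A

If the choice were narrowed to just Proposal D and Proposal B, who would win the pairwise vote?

Proposal D is ranked above Proposal B on 0 ballots; Proposal B above Proposal D on 54.

Proposal B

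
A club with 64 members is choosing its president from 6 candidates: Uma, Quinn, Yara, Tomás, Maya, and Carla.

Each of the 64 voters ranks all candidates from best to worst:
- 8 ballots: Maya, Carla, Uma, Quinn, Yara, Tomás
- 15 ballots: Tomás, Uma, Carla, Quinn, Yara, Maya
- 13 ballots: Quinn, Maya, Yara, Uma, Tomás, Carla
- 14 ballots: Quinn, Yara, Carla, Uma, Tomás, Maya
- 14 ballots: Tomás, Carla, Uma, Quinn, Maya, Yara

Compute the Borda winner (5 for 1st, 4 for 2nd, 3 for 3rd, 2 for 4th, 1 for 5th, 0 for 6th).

Uma: 8×3 + 15×4 + 13×2 + 14×2 + 14×3 = 180
Quinn: 8×2 + 15×2 + 13×5 + 14×5 + 14×2 = 209
Yara: 8×1 + 15×1 + 13×3 + 14×4 + 14×0 = 118
Tomás: 8×0 + 15×5 + 13×1 + 14×1 + 14×5 = 172
Maya: 8×5 + 15×0 + 13×4 + 14×0 + 14×1 = 106
Carla: 8×4 + 15×3 + 13×0 + 14×3 + 14×4 = 175

Quinn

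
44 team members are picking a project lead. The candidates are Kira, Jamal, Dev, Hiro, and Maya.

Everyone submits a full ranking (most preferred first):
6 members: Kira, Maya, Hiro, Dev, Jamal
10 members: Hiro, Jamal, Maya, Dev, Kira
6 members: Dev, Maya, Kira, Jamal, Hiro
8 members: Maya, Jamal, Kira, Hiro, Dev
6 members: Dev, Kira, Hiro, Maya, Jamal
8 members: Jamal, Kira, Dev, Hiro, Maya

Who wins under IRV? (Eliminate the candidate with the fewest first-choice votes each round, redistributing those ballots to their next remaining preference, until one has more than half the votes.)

Round 1: Kira 6, Jamal 8, Dev 12, Hiro 10, Maya 8. Kira eliminated.
Round 2: Jamal 8, Dev 12, Hiro 10, Maya 14. Jamal eliminated.
Round 3: Dev 20, Hiro 10, Maya 14. Hiro eliminated.
Round 4: Dev 20, Maya 24. Maya has a majority (≥23).

Maya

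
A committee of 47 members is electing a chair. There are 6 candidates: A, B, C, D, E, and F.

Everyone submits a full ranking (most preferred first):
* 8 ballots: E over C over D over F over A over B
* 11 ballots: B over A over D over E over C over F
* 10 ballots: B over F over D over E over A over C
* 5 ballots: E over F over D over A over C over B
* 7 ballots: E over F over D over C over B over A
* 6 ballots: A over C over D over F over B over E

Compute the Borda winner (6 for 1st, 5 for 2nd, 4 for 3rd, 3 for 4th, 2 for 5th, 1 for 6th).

E

A: 8×2 + 11×5 + 10×2 + 5×3 + 7×1 + 6×6 = 149
B: 8×1 + 11×6 + 10×6 + 5×1 + 7×2 + 6×2 = 165
C: 8×5 + 11×2 + 10×1 + 5×2 + 7×3 + 6×5 = 133
D: 8×4 + 11×4 + 10×4 + 5×4 + 7×4 + 6×4 = 188
E: 8×6 + 11×3 + 10×3 + 5×6 + 7×6 + 6×1 = 189
F: 8×3 + 11×1 + 10×5 + 5×5 + 7×5 + 6×3 = 163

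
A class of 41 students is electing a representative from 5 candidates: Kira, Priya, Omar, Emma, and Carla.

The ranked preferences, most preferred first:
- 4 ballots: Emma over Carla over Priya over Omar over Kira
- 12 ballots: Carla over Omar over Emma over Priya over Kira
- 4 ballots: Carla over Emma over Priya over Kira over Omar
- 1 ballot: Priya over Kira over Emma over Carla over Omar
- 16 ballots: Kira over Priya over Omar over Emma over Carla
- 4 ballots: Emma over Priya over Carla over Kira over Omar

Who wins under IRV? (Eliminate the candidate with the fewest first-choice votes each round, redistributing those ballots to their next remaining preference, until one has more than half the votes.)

Carla

Round 1: Kira 16, Priya 1, Omar 0, Emma 8, Carla 16. Omar eliminated.
Round 2: Kira 16, Priya 1, Emma 8, Carla 16. Priya eliminated.
Round 3: Kira 17, Emma 8, Carla 16. Emma eliminated.
Round 4: Kira 17, Carla 24. Carla has a majority (≥21).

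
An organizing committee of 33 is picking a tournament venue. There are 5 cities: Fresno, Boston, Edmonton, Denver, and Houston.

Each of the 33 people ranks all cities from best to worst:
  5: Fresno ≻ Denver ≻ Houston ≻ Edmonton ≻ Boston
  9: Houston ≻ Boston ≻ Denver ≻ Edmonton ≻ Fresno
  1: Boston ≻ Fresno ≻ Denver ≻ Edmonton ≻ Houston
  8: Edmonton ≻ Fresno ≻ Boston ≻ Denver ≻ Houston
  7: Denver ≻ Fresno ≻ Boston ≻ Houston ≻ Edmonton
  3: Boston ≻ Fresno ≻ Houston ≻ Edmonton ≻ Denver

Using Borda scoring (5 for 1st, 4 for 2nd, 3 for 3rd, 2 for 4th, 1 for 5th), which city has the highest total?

Fresno

Fresno: 5×5 + 9×1 + 1×4 + 8×4 + 7×4 + 3×4 = 110
Boston: 5×1 + 9×4 + 1×5 + 8×3 + 7×3 + 3×5 = 106
Edmonton: 5×2 + 9×2 + 1×2 + 8×5 + 7×1 + 3×2 = 83
Denver: 5×4 + 9×3 + 1×3 + 8×2 + 7×5 + 3×1 = 104
Houston: 5×3 + 9×5 + 1×1 + 8×1 + 7×2 + 3×3 = 92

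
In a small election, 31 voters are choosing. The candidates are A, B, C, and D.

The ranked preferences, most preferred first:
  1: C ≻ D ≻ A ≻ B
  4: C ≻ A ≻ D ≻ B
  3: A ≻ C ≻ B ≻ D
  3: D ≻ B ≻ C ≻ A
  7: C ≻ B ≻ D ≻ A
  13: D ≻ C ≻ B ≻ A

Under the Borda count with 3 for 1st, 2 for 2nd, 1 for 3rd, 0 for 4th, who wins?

A: 1×1 + 4×2 + 3×3 + 3×0 + 7×0 + 13×0 = 18
B: 1×0 + 4×0 + 3×1 + 3×2 + 7×2 + 13×1 = 36
C: 1×3 + 4×3 + 3×2 + 3×1 + 7×3 + 13×2 = 71
D: 1×2 + 4×1 + 3×0 + 3×3 + 7×1 + 13×3 = 61

C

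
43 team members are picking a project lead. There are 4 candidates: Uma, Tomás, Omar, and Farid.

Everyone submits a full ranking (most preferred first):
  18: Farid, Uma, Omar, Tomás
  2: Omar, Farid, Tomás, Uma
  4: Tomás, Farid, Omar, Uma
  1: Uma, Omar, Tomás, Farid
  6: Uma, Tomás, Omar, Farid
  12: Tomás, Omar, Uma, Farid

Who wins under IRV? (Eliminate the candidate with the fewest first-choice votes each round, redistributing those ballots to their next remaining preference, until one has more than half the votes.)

Tomás

Round 1: Uma 7, Tomás 16, Omar 2, Farid 18. Omar eliminated.
Round 2: Uma 7, Tomás 16, Farid 20. Uma eliminated.
Round 3: Tomás 23, Farid 20. Tomás has a majority (≥22).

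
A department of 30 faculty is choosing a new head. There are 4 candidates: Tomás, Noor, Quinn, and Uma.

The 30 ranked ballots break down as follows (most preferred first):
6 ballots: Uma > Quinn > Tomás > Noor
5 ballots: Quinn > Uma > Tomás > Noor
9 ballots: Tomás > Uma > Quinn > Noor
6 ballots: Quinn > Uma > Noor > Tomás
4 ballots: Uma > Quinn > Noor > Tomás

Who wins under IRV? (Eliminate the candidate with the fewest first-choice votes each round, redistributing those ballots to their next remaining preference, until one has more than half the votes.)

Uma

Round 1: Tomás 9, Noor 0, Quinn 11, Uma 10. Noor eliminated.
Round 2: Tomás 9, Quinn 11, Uma 10. Tomás eliminated.
Round 3: Quinn 11, Uma 19. Uma has a majority (≥16).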